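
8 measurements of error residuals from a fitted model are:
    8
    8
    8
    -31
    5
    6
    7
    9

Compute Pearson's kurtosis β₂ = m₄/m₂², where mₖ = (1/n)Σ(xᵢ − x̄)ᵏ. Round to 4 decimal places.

6.0418

x̄ = 2.5000
Σ(xᵢ − x̄)² = 1294.0000 ⇒ m₂ = 161.75000
Σ(xᵢ − x̄)⁴ = 1264574.5000 ⇒ m₄ = 158071.81250
m₂² = 26163.06250
β₂ = m₄/m₂² = 158071.81250 / 26163.06250 ≈ 6.0418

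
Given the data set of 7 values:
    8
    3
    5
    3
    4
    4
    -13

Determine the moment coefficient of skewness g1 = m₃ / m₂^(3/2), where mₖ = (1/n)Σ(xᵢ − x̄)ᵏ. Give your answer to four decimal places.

-1.7585

x̄ = (8 + 3 + 5 + 3 + 4 + 4 - 13) / 7 = 2.0000
deviations (xᵢ − x̄): 6.0000, 1.0000, 3.0000, 1.0000, 2.0000, 2.0000, -15.0000
Σ(xᵢ − x̄)² = 280.0000 ⇒ m₂ = 280.0000/7 = 40.00000
Σ(xᵢ − x̄)³ = -3114.0000 ⇒ m₃ = -3114.0000/7 = -444.85714
m₂^(3/2) = 40.00000^(1.5) = 252.98221
g1 = m₃ / m₂^(3/2) = -444.85714 / 252.98221 ≈ -1.7585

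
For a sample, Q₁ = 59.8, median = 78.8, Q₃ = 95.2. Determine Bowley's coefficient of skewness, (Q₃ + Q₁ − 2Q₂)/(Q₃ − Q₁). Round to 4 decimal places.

numerator: Q₃ + Q₁ − 2Q₂ = 95.2 + 59.8 − 2×78.8 = -2.6000
denominator: Q₃ − Q₁ = 95.2 − 59.8 = 35.4000
Bowley skewness = -2.6000 / 35.4000 ≈ -0.0734

-0.0734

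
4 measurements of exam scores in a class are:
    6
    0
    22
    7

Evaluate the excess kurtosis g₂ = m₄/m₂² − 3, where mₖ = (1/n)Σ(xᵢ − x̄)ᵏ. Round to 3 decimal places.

x̄ = 8.7500
Σ(xᵢ − x̄)² = 262.7500 ⇒ m₂ = 65.68750
Σ(xᵢ − x̄)⁴ = 36750.5781 ⇒ m₄ = 9187.64453
m₂² = 4314.84766
g₂ = m₄/m₂² − 3 = 2.12931 − 3 ≈ -0.871

-0.871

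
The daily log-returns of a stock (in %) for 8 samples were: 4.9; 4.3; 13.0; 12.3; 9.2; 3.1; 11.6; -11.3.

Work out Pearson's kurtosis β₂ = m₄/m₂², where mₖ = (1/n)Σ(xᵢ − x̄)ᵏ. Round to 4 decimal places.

3.7991

x̄ = 5.8875
Σ(xᵢ − x̄)² = 441.9888 ⇒ m₂ = 55.24859
Σ(xᵢ − x̄)⁴ = 92770.1055 ⇒ m₄ = 11596.26319
m₂² = 3052.40711
β₂ = m₄/m₂² = 11596.26319 / 3052.40711 ≈ 3.7991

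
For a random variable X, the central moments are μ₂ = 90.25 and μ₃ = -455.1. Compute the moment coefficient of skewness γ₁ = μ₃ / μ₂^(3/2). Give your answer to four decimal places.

σ = √μ₂ = √90.25 = 9.50000
σ³ = μ₂^(3/2) = 857.37500
γ₁ = μ₃/σ³ = -455.1 / 857.37500 ≈ -0.5308

-0.5308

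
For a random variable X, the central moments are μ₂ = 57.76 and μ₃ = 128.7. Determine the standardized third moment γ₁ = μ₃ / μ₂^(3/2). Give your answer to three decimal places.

σ = √μ₂ = √57.76 = 7.60000
σ³ = μ₂^(3/2) = 438.97600
γ₁ = μ₃/σ³ = 128.7 / 438.97600 ≈ 0.293

0.293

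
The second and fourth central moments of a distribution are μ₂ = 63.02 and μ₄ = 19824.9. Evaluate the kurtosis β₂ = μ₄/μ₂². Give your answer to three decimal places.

μ₂² = 63.02² = 3971.52040
μ₄/μ₂² = 19824.9 / 3971.52040 = 4.99177
β₂ ≈ 4.992

4.992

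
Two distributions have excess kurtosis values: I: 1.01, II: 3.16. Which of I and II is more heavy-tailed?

Higher excess kurtosis ⇒ heavier tails relative to the normal distribution.
1.01 vs 3.16: the larger is 3.16, so II has heavier tails.

II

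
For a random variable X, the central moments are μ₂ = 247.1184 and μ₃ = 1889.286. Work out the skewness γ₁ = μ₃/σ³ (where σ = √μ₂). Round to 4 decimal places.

0.4863

σ = √μ₂ = √247.1184 = 15.72000
σ³ = μ₂^(3/2) = 3884.70125
γ₁ = μ₃/σ³ = 1889.286 / 3884.70125 ≈ 0.4863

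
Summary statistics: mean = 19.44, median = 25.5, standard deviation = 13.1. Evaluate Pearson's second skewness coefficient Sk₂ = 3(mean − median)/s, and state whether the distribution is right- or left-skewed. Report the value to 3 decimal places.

-1.388, left-skewed

Sk₂ = 3(19.44 − 25.5) / 13.1 = 3 × -6.0600 / 13.1
    = -18.1800 / 13.1 ≈ -1.388
Sk₂ < 0 ⇒ mean < median ⇒ left-skewed (negative skew).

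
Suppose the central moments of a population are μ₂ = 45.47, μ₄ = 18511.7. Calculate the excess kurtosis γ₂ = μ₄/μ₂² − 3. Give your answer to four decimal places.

5.9536

μ₂² = 45.47² = 2067.52090
μ₄/μ₂² = 18511.7 / 2067.52090 = 8.95357
γ₂ = 8.95357 − 3 ≈ 5.9536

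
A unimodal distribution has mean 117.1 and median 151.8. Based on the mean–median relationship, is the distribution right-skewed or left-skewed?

mean − median = 117.1 − 151.8 = -34.7
mean < median ⇒ the longer tail is on the left ⇒ left-skewed (negatively skewed).

left-skewed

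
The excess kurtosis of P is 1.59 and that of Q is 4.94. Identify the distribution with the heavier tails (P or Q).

Higher excess kurtosis ⇒ heavier tails relative to the normal distribution.
1.59 vs 4.94: the larger is 4.94, so Q has heavier tails.

Q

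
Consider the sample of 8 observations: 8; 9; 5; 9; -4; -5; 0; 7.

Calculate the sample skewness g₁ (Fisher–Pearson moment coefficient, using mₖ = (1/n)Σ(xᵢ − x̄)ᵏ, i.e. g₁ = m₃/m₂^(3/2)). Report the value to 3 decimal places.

-0.544

x̄ = (8 + 9 + 5 + 9 - 4 - 5 + 0 + 7) / 8 = 3.6250
deviations (xᵢ − x̄): 4.3750, 5.3750, 1.3750, 5.3750, -7.6250, -8.6250, -3.6250, 3.3750
Σ(xᵢ − x̄)² = 235.8750 ⇒ m₂ = 235.8750/8 = 29.48438
Σ(xᵢ − x̄)³ = -697.2188 ⇒ m₃ = -697.2188/8 = -87.15234
m₂^(3/2) = 29.48438^(1.5) = 160.09873
g₁ = m₃ / m₂^(3/2) = -87.15234 / 160.09873 ≈ -0.544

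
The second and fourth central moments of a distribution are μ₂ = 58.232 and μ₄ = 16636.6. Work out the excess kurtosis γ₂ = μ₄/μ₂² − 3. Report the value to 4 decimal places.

μ₂² = 58.232² = 3390.96582
μ₄/μ₂² = 16636.6 / 3390.96582 = 4.90615
γ₂ = 4.90615 − 3 ≈ 1.9062

1.9062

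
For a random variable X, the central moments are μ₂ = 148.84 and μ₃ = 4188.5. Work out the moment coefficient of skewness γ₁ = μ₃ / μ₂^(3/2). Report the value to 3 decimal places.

σ = √μ₂ = √148.84 = 12.20000
σ³ = μ₂^(3/2) = 1815.84800
γ₁ = μ₃/σ³ = 4188.5 / 1815.84800 ≈ 2.307

2.307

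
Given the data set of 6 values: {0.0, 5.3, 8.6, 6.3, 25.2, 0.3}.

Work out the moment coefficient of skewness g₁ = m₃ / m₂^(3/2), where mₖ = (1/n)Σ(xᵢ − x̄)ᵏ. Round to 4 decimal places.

x̄ = (0.0 + 5.3 + 8.6 + 6.3 + 25.2 + 0.3) / 6 = 7.6167
deviations (xᵢ − x̄): -7.6167, -2.3167, 0.9833, -1.3167, 17.5833, -7.3167
Σ(xᵢ − x̄)² = 428.7883 ⇒ m₂ = 428.7883/6 = 71.46472
Σ(xᵢ − x̄)³ = 4588.9796 ⇒ m₃ = 4588.9796/6 = 764.82993
m₂^(3/2) = 71.46472^(1.5) = 604.13996
g₁ = m₃ / m₂^(3/2) = 764.82993 / 604.13996 ≈ 1.2660

1.2660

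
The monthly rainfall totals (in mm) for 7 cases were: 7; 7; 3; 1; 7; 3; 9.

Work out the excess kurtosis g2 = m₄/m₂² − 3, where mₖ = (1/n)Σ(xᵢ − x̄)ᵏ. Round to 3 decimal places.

-1.390

x̄ = 5.2857
Σ(xᵢ − x̄)² = 51.4286 ⇒ m₂ = 7.34694
Σ(xᵢ − x̄)⁴ = 608.1866 ⇒ m₄ = 86.88380
m₂² = 53.97751
g2 = m₄/m₂² − 3 = 1.60963 − 3 ≈ -1.390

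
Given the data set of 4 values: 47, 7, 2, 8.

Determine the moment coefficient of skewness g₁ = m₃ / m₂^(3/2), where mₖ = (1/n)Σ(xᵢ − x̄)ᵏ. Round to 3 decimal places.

x̄ = (47 + 7 + 2 + 8) / 4 = 16.0000
deviations (xᵢ − x̄): 31.0000, -9.0000, -14.0000, -8.0000
Σ(xᵢ − x̄)² = 1302.0000 ⇒ m₂ = 1302.0000/4 = 325.50000
Σ(xᵢ − x̄)³ = 25806.0000 ⇒ m₃ = 25806.0000/4 = 6451.50000
m₂^(3/2) = 325.50000^(1.5) = 5872.54684
g₁ = m₃ / m₂^(3/2) = 6451.50000 / 5872.54684 ≈ 1.099

1.099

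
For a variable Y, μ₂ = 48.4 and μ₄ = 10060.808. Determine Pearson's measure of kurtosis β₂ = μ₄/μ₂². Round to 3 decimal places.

μ₂² = 48.4² = 2342.56000
μ₄/μ₂² = 10060.808 / 2342.56000 = 4.29479
β₂ ≈ 4.295

4.295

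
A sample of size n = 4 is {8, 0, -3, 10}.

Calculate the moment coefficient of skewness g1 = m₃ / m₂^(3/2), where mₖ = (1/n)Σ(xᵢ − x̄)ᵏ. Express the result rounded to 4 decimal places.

-0.0624

x̄ = (8 + 0 - 3 + 10) / 4 = 3.7500
deviations (xᵢ − x̄): 4.2500, -3.7500, -6.7500, 6.2500
Σ(xᵢ − x̄)² = 116.7500 ⇒ m₂ = 116.7500/4 = 29.18750
Σ(xᵢ − x̄)³ = -39.3750 ⇒ m₃ = -39.3750/4 = -9.84375
m₂^(3/2) = 29.18750^(1.5) = 157.68680
g1 = m₃ / m₂^(3/2) = -9.84375 / 157.68680 ≈ -0.0624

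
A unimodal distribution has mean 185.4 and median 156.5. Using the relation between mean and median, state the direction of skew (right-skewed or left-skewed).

mean − median = 185.4 − 156.5 = 28.9
mean > median ⇒ the longer tail is on the right ⇒ right-skewed (positively skewed).

right-skewed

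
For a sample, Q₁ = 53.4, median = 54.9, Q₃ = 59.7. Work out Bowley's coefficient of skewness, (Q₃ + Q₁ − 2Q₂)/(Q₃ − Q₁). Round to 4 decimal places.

numerator: Q₃ + Q₁ − 2Q₂ = 59.7 + 53.4 − 2×54.9 = 3.3000
denominator: Q₃ − Q₁ = 59.7 − 53.4 = 6.3000
Bowley skewness = 3.3000 / 6.3000 ≈ 0.5238

0.5238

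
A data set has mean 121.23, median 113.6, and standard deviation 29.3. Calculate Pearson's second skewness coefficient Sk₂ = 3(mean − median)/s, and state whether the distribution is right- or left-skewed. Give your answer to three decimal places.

0.781, right-skewed

Sk₂ = 3(121.23 − 113.6) / 29.3 = 3 × 7.6300 / 29.3
    = 22.8900 / 29.3 ≈ 0.781
Sk₂ > 0 ⇒ mean > median ⇒ right-skewed (positive skew).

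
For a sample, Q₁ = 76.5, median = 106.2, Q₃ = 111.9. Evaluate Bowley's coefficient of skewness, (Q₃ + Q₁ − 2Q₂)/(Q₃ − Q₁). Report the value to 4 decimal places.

-0.6780

numerator: Q₃ + Q₁ − 2Q₂ = 111.9 + 76.5 − 2×106.2 = -24.0000
denominator: Q₃ − Q₁ = 111.9 − 76.5 = 35.4000
Bowley skewness = -24.0000 / 35.4000 ≈ -0.6780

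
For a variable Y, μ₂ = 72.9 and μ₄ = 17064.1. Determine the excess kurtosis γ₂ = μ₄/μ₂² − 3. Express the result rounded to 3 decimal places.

0.211

μ₂² = 72.9² = 5314.41000
μ₄/μ₂² = 17064.1 / 5314.41000 = 3.21091
γ₂ = 3.21091 − 3 ≈ 0.211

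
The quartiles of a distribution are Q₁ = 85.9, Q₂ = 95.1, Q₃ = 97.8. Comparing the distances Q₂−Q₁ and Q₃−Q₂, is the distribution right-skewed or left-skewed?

left-skewed

Q₂ − Q₁ = 9.2;  Q₃ − Q₂ = 2.7
Q₂ − Q₁ > Q₃ − Q₂ ⇒ the lower half is more spread out ⇒ left-skewed.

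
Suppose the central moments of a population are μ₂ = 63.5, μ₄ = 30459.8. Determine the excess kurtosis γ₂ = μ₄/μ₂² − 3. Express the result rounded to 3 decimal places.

μ₂² = 63.5² = 4032.25000
μ₄/μ₂² = 30459.8 / 4032.25000 = 7.55405
γ₂ = 7.55405 − 3 ≈ 4.554

4.554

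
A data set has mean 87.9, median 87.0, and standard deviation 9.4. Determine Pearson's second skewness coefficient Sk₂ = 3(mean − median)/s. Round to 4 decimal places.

Sk₂ = 3(87.9 − 87.0) / 9.4 = 3 × 0.9000 / 9.4
    = 2.7000 / 9.4 ≈ 0.2872

0.2872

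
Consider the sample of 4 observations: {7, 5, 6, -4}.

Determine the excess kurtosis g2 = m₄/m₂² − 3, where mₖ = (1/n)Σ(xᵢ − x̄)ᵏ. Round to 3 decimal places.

x̄ = 3.5000
Σ(xᵢ − x̄)² = 77.0000 ⇒ m₂ = 19.25000
Σ(xᵢ − x̄)⁴ = 3358.2500 ⇒ m₄ = 839.56250
m₂² = 370.56250
g2 = m₄/m₂² − 3 = 2.26564 − 3 ≈ -0.734

-0.734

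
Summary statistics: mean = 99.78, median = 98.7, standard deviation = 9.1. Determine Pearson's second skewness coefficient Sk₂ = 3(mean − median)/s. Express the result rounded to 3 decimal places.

0.356

Sk₂ = 3(99.78 − 98.7) / 9.1 = 3 × 1.0800 / 9.1
    = 3.2400 / 9.1 ≈ 0.356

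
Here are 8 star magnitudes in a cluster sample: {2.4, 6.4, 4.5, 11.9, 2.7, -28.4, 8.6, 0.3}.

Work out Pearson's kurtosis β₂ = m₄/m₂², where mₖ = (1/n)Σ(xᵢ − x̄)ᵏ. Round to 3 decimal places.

x̄ = 1.0500
Σ(xᵢ − x̄)² = 1087.6600 ⇒ m₂ = 135.95750
Σ(xᵢ − x̄)⁴ = 770293.4654 ⇒ m₄ = 96286.68318
m₂² = 18484.44181
β₂ = m₄/m₂² = 96286.68318 / 18484.44181 ≈ 5.209

5.209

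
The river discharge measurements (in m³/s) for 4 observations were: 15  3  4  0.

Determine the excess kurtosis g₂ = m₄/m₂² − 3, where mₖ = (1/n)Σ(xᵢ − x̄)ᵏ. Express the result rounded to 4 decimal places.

-0.8116

x̄ = 5.5000
Σ(xᵢ − x̄)² = 129.0000 ⇒ m₂ = 32.25000
Σ(xᵢ − x̄)⁴ = 9104.2500 ⇒ m₄ = 2276.06250
m₂² = 1040.06250
g₂ = m₄/m₂² − 3 = 2.18839 − 3 ≈ -0.8116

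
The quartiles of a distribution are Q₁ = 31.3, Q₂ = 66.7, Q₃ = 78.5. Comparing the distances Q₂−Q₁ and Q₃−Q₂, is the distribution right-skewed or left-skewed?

left-skewed

Q₂ − Q₁ = 35.4;  Q₃ − Q₂ = 11.8
Q₂ − Q₁ > Q₃ − Q₂ ⇒ the lower half is more spread out ⇒ left-skewed.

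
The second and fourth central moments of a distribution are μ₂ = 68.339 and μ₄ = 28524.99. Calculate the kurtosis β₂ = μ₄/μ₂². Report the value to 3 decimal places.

6.108

μ₂² = 68.339² = 4670.21892
μ₄/μ₂² = 28524.99 / 4670.21892 = 6.10785
β₂ ≈ 6.108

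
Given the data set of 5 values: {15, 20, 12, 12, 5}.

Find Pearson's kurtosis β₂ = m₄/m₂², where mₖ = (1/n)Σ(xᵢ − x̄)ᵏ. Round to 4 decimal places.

x̄ = 12.8000
Σ(xᵢ − x̄)² = 118.8000 ⇒ m₂ = 23.76000
Σ(xᵢ − x̄)⁴ = 6413.1360 ⇒ m₄ = 1282.62720
m₂² = 564.53760
β₂ = m₄/m₂² = 1282.62720 / 564.53760 ≈ 2.2720

2.2720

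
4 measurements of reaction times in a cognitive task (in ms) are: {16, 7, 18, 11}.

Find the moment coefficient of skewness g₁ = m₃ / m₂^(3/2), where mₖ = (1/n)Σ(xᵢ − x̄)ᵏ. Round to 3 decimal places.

x̄ = (16 + 7 + 18 + 11) / 4 = 13.0000
deviations (xᵢ − x̄): 3.0000, -6.0000, 5.0000, -2.0000
Σ(xᵢ − x̄)² = 74.0000 ⇒ m₂ = 74.0000/4 = 18.50000
Σ(xᵢ − x̄)³ = -72.0000 ⇒ m₃ = -72.0000/4 = -18.00000
m₂^(3/2) = 18.50000^(1.5) = 79.57151
g₁ = m₃ / m₂^(3/2) = -18.00000 / 79.57151 ≈ -0.226

-0.226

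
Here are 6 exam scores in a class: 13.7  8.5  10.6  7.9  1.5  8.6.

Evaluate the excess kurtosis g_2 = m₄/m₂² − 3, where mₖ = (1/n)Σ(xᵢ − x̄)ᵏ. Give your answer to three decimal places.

x̄ = 8.4667
Σ(xᵢ − x̄)² = 80.8133 ⇒ m₂ = 13.46889
Σ(xᵢ − x̄)⁴ = 3126.4987 ⇒ m₄ = 521.08312
m₂² = 181.41097
g_2 = m₄/m₂² − 3 = 2.87239 − 3 ≈ -0.128

-0.128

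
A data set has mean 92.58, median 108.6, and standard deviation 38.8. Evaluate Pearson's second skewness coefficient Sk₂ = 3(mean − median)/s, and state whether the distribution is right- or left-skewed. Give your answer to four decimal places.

Sk₂ = 3(92.58 − 108.6) / 38.8 = 3 × -16.0200 / 38.8
    = -48.0600 / 38.8 ≈ -1.2387
Sk₂ < 0 ⇒ mean < median ⇒ left-skewed (negative skew).

-1.2387, left-skewed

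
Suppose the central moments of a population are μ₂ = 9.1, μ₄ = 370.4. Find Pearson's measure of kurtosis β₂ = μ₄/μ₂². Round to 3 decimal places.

μ₂² = 9.1² = 82.81000
μ₄/μ₂² = 370.4 / 82.81000 = 4.47289
β₂ ≈ 4.473

4.473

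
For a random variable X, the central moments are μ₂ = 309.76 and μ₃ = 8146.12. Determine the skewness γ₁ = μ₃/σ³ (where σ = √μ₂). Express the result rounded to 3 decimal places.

1.494

σ = √μ₂ = √309.76 = 17.60000
σ³ = μ₂^(3/2) = 5451.77600
γ₁ = μ₃/σ³ = 8146.12 / 5451.77600 ≈ 1.494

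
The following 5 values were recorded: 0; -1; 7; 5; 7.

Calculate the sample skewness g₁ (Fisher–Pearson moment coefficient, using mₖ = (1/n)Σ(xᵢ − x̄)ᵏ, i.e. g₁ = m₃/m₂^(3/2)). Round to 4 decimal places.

-0.3075

x̄ = (0 - 1 + 7 + 5 + 7) / 5 = 3.6000
deviations (xᵢ − x̄): -3.6000, -4.6000, 3.4000, 1.4000, 3.4000
Σ(xᵢ − x̄)² = 59.2000 ⇒ m₂ = 59.2000/5 = 11.84000
Σ(xᵢ − x̄)³ = -62.6400 ⇒ m₃ = -62.6400/5 = -12.52800
m₂^(3/2) = 11.84000^(1.5) = 40.74061
g₁ = m₃ / m₂^(3/2) = -12.52800 / 40.74061 ≈ -0.3075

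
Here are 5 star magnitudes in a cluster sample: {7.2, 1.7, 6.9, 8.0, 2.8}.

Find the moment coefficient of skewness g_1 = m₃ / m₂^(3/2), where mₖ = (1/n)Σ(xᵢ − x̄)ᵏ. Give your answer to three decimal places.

x̄ = (7.2 + 1.7 + 6.9 + 8.0 + 2.8) / 5 = 5.3200
deviations (xᵢ − x̄): 1.8800, -3.6200, 1.5800, 2.6800, -2.5200
Σ(xᵢ − x̄)² = 32.6680 ⇒ m₂ = 32.6680/5 = 6.53360
Σ(xᵢ − x̄)³ = -33.6031 ⇒ m₃ = -33.6031/5 = -6.72062
m₂^(3/2) = 6.53360^(1.5) = 16.70047
g_1 = m₃ / m₂^(3/2) = -6.72062 / 16.70047 ≈ -0.402

-0.402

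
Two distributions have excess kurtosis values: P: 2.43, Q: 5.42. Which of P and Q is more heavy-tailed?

Q

Higher excess kurtosis ⇒ heavier tails relative to the normal distribution.
2.43 vs 5.42: the larger is 5.42, so Q has heavier tails.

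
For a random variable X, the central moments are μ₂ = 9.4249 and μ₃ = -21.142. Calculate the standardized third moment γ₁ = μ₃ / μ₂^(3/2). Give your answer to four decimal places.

-0.7307

σ = √μ₂ = √9.4249 = 3.07000
σ³ = μ₂^(3/2) = 28.93444
γ₁ = μ₃/σ³ = -21.142 / 28.93444 ≈ -0.7307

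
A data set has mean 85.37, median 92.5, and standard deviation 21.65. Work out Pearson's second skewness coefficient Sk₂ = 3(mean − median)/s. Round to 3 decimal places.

Sk₂ = 3(85.37 − 92.5) / 21.65 = 3 × -7.1300 / 21.65
    = -21.3900 / 21.65 ≈ -0.988

-0.988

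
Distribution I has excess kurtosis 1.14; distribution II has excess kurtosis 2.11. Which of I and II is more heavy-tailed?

II

Higher excess kurtosis ⇒ heavier tails relative to the normal distribution.
1.14 vs 2.11: the larger is 2.11, so II has heavier tails.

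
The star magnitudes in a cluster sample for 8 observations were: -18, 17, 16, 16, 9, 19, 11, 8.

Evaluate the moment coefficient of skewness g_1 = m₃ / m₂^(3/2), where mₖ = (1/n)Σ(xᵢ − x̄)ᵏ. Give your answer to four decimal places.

x̄ = (-18 + 17 + 16 + 16 + 9 + 19 + 11 + 8) / 8 = 9.7500
deviations (xᵢ − x̄): -27.7500, 7.2500, 6.2500, 6.2500, -0.7500, 9.2500, 1.2500, -1.7500
Σ(xᵢ − x̄)² = 991.5000 ⇒ m₂ = 991.5000/8 = 123.93750
Σ(xᵢ − x̄)³ = -19712.2500 ⇒ m₃ = -19712.2500/8 = -2464.03125
m₂^(3/2) = 123.93750^(1.5) = 1379.76174
g_1 = m₃ / m₂^(3/2) = -2464.03125 / 1379.76174 ≈ -1.7858

-1.7858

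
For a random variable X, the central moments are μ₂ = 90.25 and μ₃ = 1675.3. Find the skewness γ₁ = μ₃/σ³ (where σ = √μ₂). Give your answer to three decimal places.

1.954

σ = √μ₂ = √90.25 = 9.50000
σ³ = μ₂^(3/2) = 857.37500
γ₁ = μ₃/σ³ = 1675.3 / 857.37500 ≈ 1.954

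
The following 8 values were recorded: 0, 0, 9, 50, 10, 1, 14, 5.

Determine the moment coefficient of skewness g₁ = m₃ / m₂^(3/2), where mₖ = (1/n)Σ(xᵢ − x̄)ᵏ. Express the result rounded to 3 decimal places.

1.851

x̄ = (0 + 0 + 9 + 50 + 10 + 1 + 14 + 5) / 8 = 11.1250
deviations (xᵢ − x̄): -11.1250, -11.1250, -2.1250, 38.8750, -1.1250, -10.1250, 2.8750, -6.1250
Σ(xᵢ − x̄)² = 1912.8750 ⇒ m₂ = 1912.8750/8 = 239.10938
Σ(xᵢ − x̄)³ = 54741.6563 ⇒ m₃ = 54741.6563/8 = 6842.70703
m₂^(3/2) = 239.10938^(1.5) = 3697.38697
g₁ = m₃ / m₂^(3/2) = 6842.70703 / 3697.38697 ≈ 1.851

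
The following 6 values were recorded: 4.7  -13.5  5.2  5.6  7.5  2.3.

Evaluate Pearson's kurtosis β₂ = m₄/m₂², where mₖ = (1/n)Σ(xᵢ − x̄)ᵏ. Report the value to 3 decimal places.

x̄ = 1.9667
Σ(xᵢ − x̄)² = 301.0733 ⇒ m₂ = 50.17889
Σ(xᵢ − x̄)⁴ = 58501.9881 ⇒ m₄ = 9750.33135
m₂² = 2517.92089
β₂ = m₄/m₂² = 9750.33135 / 2517.92089 ≈ 3.872

3.872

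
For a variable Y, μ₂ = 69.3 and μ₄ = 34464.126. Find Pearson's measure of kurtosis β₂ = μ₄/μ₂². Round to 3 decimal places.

7.176

μ₂² = 69.3² = 4802.49000
μ₄/μ₂² = 34464.126 / 4802.49000 = 7.17630
β₂ ≈ 7.176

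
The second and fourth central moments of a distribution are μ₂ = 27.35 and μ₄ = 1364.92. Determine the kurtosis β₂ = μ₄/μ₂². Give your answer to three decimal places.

μ₂² = 27.35² = 748.02250
μ₄/μ₂² = 1364.92 / 748.02250 = 1.82470
β₂ ≈ 1.825

1.825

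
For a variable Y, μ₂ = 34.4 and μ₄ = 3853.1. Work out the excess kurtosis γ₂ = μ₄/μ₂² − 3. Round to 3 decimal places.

μ₂² = 34.4² = 1183.36000
μ₄/μ₂² = 3853.1 / 1183.36000 = 3.25607
γ₂ = 3.25607 − 3 ≈ 0.256

0.256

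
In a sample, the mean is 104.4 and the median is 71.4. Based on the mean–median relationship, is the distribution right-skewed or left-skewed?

mean − median = 104.4 − 71.4 = 33.0
mean > median ⇒ the longer tail is on the right ⇒ right-skewed (positively skewed).

right-skewed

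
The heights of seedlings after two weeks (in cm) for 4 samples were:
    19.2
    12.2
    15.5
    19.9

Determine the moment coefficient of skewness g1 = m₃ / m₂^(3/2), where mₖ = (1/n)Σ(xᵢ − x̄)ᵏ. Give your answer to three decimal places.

-0.377

x̄ = (19.2 + 12.2 + 15.5 + 19.9) / 4 = 16.7000
deviations (xᵢ − x̄): 2.5000, -4.5000, -1.2000, 3.2000
Σ(xᵢ − x̄)² = 38.1800 ⇒ m₂ = 38.1800/4 = 9.54500
Σ(xᵢ − x̄)³ = -44.4600 ⇒ m₃ = -44.4600/4 = -11.11500
m₂^(3/2) = 9.54500^(1.5) = 29.48926
g1 = m₃ / m₂^(3/2) = -11.11500 / 29.48926 ≈ -0.377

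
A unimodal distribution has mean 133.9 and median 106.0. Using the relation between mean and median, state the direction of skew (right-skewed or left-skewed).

mean − median = 133.9 − 106.0 = 27.9
mean > median ⇒ the longer tail is on the right ⇒ right-skewed (positively skewed).

right-skewed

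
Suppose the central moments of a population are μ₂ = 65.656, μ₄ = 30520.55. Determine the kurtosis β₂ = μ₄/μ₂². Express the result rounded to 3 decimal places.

7.080

μ₂² = 65.656² = 4310.71034
μ₄/μ₂² = 30520.55 / 4310.71034 = 7.08017
β₂ ≈ 7.080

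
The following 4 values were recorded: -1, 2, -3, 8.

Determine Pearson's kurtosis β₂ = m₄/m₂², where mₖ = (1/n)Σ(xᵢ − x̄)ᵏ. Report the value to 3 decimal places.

1.877

x̄ = 1.5000
Σ(xᵢ − x̄)² = 69.0000 ⇒ m₂ = 17.25000
Σ(xᵢ − x̄)⁴ = 2234.2500 ⇒ m₄ = 558.56250
m₂² = 297.56250
β₂ = m₄/m₂² = 558.56250 / 297.56250 ≈ 1.877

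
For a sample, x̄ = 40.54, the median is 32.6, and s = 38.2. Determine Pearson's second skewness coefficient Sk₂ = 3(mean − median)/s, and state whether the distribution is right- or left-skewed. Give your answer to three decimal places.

0.624, right-skewed

Sk₂ = 3(40.54 − 32.6) / 38.2 = 3 × 7.9400 / 38.2
    = 23.8200 / 38.2 ≈ 0.624
Sk₂ > 0 ⇒ mean > median ⇒ right-skewed (positive skew).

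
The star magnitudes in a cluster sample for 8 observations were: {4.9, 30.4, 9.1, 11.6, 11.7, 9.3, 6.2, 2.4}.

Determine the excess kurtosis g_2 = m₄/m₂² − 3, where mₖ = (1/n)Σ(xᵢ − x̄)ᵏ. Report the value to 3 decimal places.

x̄ = 10.7000
Σ(xᵢ − x̄)² = 517.2000 ⇒ m₂ = 64.65000
Σ(xᵢ − x̄)⁴ = 156913.4436 ⇒ m₄ = 19614.18045
m₂² = 4179.62250
g_2 = m₄/m₂² − 3 = 4.69281 − 3 ≈ 1.693

1.693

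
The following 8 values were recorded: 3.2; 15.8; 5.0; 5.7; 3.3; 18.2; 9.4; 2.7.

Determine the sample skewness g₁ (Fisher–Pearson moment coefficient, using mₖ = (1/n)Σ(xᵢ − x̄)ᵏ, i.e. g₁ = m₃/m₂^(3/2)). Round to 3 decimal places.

x̄ = (3.2 + 15.8 + 5.0 + 5.7 + 3.3 + 18.2 + 9.4 + 2.7) / 8 = 7.9125
deviations (xᵢ − x̄): -4.7125, 7.8875, -2.9125, -2.2125, -4.6125, 10.2875, 1.4875, -5.2125
Σ(xᵢ − x̄)² = 254.2888 ⇒ m₂ = 254.2888/8 = 31.78609
Σ(xᵢ − x̄)³ = 1202.8012 ⇒ m₃ = 1202.8012/8 = 150.35014
m₂^(3/2) = 31.78609^(1.5) = 179.20732
g₁ = m₃ / m₂^(3/2) = 150.35014 / 179.20732 ≈ 0.839

0.839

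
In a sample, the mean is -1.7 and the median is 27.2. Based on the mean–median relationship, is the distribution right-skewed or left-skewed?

left-skewed

mean − median = -1.7 − 27.2 = -28.9
mean < median ⇒ the longer tail is on the left ⇒ left-skewed (negatively skewed).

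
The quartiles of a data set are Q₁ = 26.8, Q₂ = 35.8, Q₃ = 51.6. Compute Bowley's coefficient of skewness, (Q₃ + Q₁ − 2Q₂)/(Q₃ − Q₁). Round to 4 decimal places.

numerator: Q₃ + Q₁ − 2Q₂ = 51.6 + 26.8 − 2×35.8 = 6.8000
denominator: Q₃ − Q₁ = 51.6 − 26.8 = 24.8000
Bowley skewness = 6.8000 / 24.8000 ≈ 0.2742

0.2742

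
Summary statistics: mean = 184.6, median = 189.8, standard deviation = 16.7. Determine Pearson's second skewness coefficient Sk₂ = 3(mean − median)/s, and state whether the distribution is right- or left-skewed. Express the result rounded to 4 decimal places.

-0.9341, left-skewed

Sk₂ = 3(184.6 − 189.8) / 16.7 = 3 × -5.2000 / 16.7
    = -15.6000 / 16.7 ≈ -0.9341
Sk₂ < 0 ⇒ mean < median ⇒ left-skewed (negative skew).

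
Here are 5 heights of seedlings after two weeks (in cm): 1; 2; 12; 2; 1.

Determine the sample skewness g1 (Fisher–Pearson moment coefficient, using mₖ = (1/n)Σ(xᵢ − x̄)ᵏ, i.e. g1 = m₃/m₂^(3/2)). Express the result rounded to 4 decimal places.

x̄ = (1 + 2 + 12 + 2 + 1) / 5 = 3.6000
deviations (xᵢ − x̄): -2.6000, -1.6000, 8.4000, -1.6000, -2.6000
Σ(xᵢ − x̄)² = 89.2000 ⇒ m₂ = 89.2000/5 = 17.84000
Σ(xᵢ − x̄)³ = 549.3600 ⇒ m₃ = 549.3600/5 = 109.87200
m₂^(3/2) = 17.84000^(1.5) = 75.35156
g1 = m₃ / m₂^(3/2) = 109.87200 / 75.35156 ≈ 1.4581

1.4581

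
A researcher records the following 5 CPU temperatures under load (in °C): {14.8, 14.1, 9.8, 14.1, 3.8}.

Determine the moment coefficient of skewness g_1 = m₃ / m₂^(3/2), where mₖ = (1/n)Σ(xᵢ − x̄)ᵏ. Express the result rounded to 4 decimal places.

x̄ = (14.8 + 14.1 + 9.8 + 14.1 + 3.8) / 5 = 11.3200
deviations (xᵢ − x̄): 3.4800, 2.7800, -1.5200, 2.7800, -7.5200
Σ(xᵢ − x̄)² = 86.4280 ⇒ m₂ = 86.4280/5 = 17.28560
Σ(xᵢ − x̄)³ = -343.6567 ⇒ m₃ = -343.6567/5 = -68.73134
m₂^(3/2) = 17.28560^(1.5) = 71.86653
g_1 = m₃ / m₂^(3/2) = -68.73134 / 71.86653 ≈ -0.9564

-0.9564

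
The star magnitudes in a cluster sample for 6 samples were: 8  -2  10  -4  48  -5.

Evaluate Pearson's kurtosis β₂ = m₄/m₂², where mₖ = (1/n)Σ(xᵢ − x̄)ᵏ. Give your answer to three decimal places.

3.509

x̄ = 9.1667
Σ(xᵢ − x̄)² = 2008.8333 ⇒ m₂ = 334.80556
Σ(xᵢ − x̄)⁴ = 2360031.1528 ⇒ m₄ = 393338.52546
m₂² = 112094.76003
β₂ = m₄/m₂² = 393338.52546 / 112094.76003 ≈ 3.509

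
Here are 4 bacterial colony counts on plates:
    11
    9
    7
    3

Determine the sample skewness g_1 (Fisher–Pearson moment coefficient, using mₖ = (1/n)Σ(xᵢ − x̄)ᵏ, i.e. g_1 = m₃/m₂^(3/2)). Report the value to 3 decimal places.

x̄ = (11 + 9 + 7 + 3) / 4 = 7.5000
deviations (xᵢ − x̄): 3.5000, 1.5000, -0.5000, -4.5000
Σ(xᵢ − x̄)² = 35.0000 ⇒ m₂ = 35.0000/4 = 8.75000
Σ(xᵢ − x̄)³ = -45.0000 ⇒ m₃ = -45.0000/4 = -11.25000
m₂^(3/2) = 8.75000^(1.5) = 25.88285
g_1 = m₃ / m₂^(3/2) = -11.25000 / 25.88285 ≈ -0.435

-0.435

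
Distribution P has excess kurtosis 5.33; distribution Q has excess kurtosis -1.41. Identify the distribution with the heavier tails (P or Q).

Higher excess kurtosis ⇒ heavier tails relative to the normal distribution.
5.33 vs -1.41: the larger is 5.33, so P has heavier tails. (P is leptokurtic — heavier-than-normal tails; the other is platykurtic.)

P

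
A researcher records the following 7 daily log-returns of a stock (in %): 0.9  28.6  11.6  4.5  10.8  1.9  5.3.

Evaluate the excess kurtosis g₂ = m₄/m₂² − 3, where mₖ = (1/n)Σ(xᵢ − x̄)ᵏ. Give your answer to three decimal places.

x̄ = 9.0857
Σ(xᵢ − x̄)² = 544.0686 ⇒ m₂ = 77.72408
Σ(xᵢ − x̄)⁴ = 152866.3537 ⇒ m₄ = 21838.05052
m₂² = 6041.03287
g₂ = m₄/m₂² − 3 = 3.61495 − 3 ≈ 0.615

0.615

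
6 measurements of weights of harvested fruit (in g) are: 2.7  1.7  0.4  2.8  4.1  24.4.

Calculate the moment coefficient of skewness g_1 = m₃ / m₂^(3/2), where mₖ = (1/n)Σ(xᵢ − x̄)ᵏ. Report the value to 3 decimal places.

1.715

x̄ = (2.7 + 1.7 + 0.4 + 2.8 + 4.1 + 24.4) / 6 = 6.0167
deviations (xᵢ − x̄): -3.3167, -4.3167, -5.6167, -3.2167, -1.9167, 18.3833
Σ(xᵢ − x̄)² = 413.1483 ⇒ m₂ = 413.1483/6 = 68.85806
Σ(xᵢ − x̄)³ = 5878.1596 ⇒ m₃ = 5878.1596/6 = 979.69326
m₂^(3/2) = 68.85806^(1.5) = 571.38934
g_1 = m₃ / m₂^(3/2) = 979.69326 / 571.38934 ≈ 1.715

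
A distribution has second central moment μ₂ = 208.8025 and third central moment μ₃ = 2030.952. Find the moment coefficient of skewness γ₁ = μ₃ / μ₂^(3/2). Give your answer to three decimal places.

0.673

σ = √μ₂ = √208.8025 = 14.45000
σ³ = μ₂^(3/2) = 3017.19613
γ₁ = μ₃/σ³ = 2030.952 / 3017.19613 ≈ 0.673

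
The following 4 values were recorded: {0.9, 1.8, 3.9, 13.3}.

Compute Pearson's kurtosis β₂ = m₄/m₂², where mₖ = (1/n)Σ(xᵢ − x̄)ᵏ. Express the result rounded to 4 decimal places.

2.1963

x̄ = 4.9750
Σ(xᵢ − x̄)² = 97.1475 ⇒ m₂ = 24.28688
Σ(xᵢ − x̄)⁴ = 5181.9709 ⇒ m₄ = 1295.49273
m₂² = 589.85230
β₂ = m₄/m₂² = 1295.49273 / 589.85230 ≈ 2.1963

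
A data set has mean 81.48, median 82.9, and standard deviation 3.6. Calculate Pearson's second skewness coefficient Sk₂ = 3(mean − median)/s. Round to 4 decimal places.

-1.1833

Sk₂ = 3(81.48 − 82.9) / 3.6 = 3 × -1.4200 / 3.6
    = -4.2600 / 3.6 ≈ -1.1833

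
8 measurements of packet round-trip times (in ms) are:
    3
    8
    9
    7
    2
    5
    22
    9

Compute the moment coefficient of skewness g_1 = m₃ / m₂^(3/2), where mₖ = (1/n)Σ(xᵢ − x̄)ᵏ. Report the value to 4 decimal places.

1.4602

x̄ = (3 + 8 + 9 + 7 + 2 + 5 + 22 + 9) / 8 = 8.1250
deviations (xᵢ − x̄): -5.1250, -0.1250, 0.8750, -1.1250, -6.1250, -3.1250, 13.8750, 0.8750
Σ(xᵢ − x̄)² = 268.8750 ⇒ m₂ = 268.8750/8 = 33.60938
Σ(xᵢ − x̄)³ = 2276.1563 ⇒ m₃ = 2276.1563/8 = 284.51953
m₂^(3/2) = 33.60938^(1.5) = 194.84562
g_1 = m₃ / m₂^(3/2) = 284.51953 / 194.84562 ≈ 1.4602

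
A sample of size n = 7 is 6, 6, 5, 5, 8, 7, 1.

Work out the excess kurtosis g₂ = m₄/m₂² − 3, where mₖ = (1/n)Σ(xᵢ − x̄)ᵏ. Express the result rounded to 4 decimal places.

x̄ = 5.4286
Σ(xᵢ − x̄)² = 29.7143 ⇒ m₂ = 4.24490
Σ(xᵢ − x̄)⁴ = 434.7405 ⇒ m₄ = 62.10579
m₂² = 18.01916
g₂ = m₄/m₂² − 3 = 3.44665 − 3 ≈ 0.4467

0.4467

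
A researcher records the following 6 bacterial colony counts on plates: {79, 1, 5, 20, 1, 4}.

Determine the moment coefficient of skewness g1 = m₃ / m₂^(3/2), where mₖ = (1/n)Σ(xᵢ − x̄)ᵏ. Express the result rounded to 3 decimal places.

1.594

x̄ = (79 + 1 + 5 + 20 + 1 + 4) / 6 = 18.3333
deviations (xᵢ − x̄): 60.6667, -17.3333, -13.3333, 1.6667, -17.3333, -14.3333
Σ(xᵢ − x̄)² = 4667.3333 ⇒ m₂ = 4667.3333/6 = 777.88889
Σ(xᵢ − x̄)³ = 207554.4444 ⇒ m₃ = 207554.4444/6 = 34592.40741
m₂^(3/2) = 777.88889^(1.5) = 21695.83415
g1 = m₃ / m₂^(3/2) = 34592.40741 / 21695.83415 ≈ 1.594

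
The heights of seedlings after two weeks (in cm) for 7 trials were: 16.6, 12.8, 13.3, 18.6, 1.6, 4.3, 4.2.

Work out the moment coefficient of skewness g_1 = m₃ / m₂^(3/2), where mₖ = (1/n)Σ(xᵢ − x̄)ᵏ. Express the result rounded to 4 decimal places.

-0.0912

x̄ = (16.6 + 12.8 + 13.3 + 18.6 + 1.6 + 4.3 + 4.2) / 7 = 10.2000
deviations (xᵢ − x̄): 6.4000, 2.6000, 3.1000, 8.4000, -8.6000, -5.9000, -6.0000
Σ(xᵢ − x̄)² = 272.6600 ⇒ m₂ = 272.6600/7 = 38.95143
Σ(xᵢ − x̄)³ = -155.2200 ⇒ m₃ = -155.2200/7 = -22.17429
m₂^(3/2) = 38.95143^(1.5) = 243.10007
g_1 = m₃ / m₂^(3/2) = -22.17429 / 243.10007 ≈ -0.0912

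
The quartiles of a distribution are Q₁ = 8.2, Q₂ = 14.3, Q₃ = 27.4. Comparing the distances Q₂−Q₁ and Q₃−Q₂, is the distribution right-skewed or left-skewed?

right-skewed

Q₂ − Q₁ = 6.1;  Q₃ − Q₂ = 13.1
Q₃ − Q₂ > Q₂ − Q₁ ⇒ the upper half is more spread out ⇒ right-skewed.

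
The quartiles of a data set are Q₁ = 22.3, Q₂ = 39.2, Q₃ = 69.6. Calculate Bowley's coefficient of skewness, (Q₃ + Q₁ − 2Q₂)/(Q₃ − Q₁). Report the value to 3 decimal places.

0.285

numerator: Q₃ + Q₁ − 2Q₂ = 69.6 + 22.3 − 2×39.2 = 13.5000
denominator: Q₃ − Q₁ = 69.6 − 22.3 = 47.3000
Bowley skewness = 13.5000 / 47.3000 ≈ 0.285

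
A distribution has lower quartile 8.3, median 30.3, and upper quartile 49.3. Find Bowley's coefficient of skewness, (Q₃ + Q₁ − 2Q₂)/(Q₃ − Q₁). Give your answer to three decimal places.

numerator: Q₃ + Q₁ − 2Q₂ = 49.3 + 8.3 − 2×30.3 = -3.0000
denominator: Q₃ − Q₁ = 49.3 − 8.3 = 41.0000
Bowley skewness = -3.0000 / 41.0000 ≈ -0.073

-0.073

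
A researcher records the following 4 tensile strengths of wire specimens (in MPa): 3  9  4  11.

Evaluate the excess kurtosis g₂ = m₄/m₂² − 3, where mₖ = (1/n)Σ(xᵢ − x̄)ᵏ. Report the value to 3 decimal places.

-1.788

x̄ = 6.7500
Σ(xᵢ − x̄)² = 44.7500 ⇒ m₂ = 11.18750
Σ(xᵢ − x̄)⁴ = 606.8281 ⇒ m₄ = 151.70703
m₂² = 125.16016
g₂ = m₄/m₂² − 3 = 1.21210 − 3 ≈ -1.788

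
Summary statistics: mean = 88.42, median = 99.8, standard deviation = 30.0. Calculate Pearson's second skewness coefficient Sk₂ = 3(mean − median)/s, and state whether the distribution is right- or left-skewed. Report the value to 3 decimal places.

Sk₂ = 3(88.42 − 99.8) / 30.0 = 3 × -11.3800 / 30.0
    = -34.1400 / 30.0 ≈ -1.138
Sk₂ < 0 ⇒ mean < median ⇒ left-skewed (negative skew).

-1.138, left-skewed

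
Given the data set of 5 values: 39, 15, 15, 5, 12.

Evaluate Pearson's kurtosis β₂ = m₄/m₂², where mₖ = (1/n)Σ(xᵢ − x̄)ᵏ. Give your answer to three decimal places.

2.849

x̄ = 17.2000
Σ(xᵢ − x̄)² = 660.8000 ⇒ m₂ = 132.16000
Σ(xᵢ − x̄)⁴ = 248784.4160 ⇒ m₄ = 49756.88320
m₂² = 17466.26560
β₂ = m₄/m₂² = 49756.88320 / 17466.26560 ≈ 2.849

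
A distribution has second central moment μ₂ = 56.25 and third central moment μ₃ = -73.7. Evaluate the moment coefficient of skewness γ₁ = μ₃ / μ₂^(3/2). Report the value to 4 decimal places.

σ = √μ₂ = √56.25 = 7.50000
σ³ = μ₂^(3/2) = 421.87500
γ₁ = μ₃/σ³ = -73.7 / 421.87500 ≈ -0.1747

-0.1747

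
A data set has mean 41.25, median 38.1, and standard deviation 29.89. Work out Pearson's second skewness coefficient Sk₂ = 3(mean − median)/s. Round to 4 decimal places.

Sk₂ = 3(41.25 − 38.1) / 29.89 = 3 × 3.1500 / 29.89
    = 9.4500 / 29.89 ≈ 0.3162

0.3162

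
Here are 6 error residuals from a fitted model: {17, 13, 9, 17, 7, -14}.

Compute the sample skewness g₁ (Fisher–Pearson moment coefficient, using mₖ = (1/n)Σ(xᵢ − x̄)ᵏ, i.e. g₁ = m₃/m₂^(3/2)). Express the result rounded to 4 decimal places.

x̄ = (17 + 13 + 9 + 17 + 7 - 14) / 6 = 8.1667
deviations (xᵢ − x̄): 8.8333, 4.8333, 0.8333, 8.8333, -1.1667, -22.1667
Σ(xᵢ − x̄)² = 672.8333 ⇒ m₂ = 672.8333/6 = 112.13889
Σ(xᵢ − x̄)³ = -9401.4444 ⇒ m₃ = -9401.4444/6 = -1566.90741
m₂^(3/2) = 112.13889^(1.5) = 1187.50206
g₁ = m₃ / m₂^(3/2) = -1566.90741 / 1187.50206 ≈ -1.3195

-1.3195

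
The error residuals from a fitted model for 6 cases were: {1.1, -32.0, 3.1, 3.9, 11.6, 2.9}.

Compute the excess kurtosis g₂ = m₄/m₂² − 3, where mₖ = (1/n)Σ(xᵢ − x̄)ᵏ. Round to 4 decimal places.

x̄ = -1.5667
Σ(xᵢ − x̄)² = 1178.2733 ⇒ m₂ = 196.37889
Σ(xᵢ − x̄)⁴ = 889693.8409 ⇒ m₄ = 148282.30682
m₂² = 38564.66800
g₂ = m₄/m₂² − 3 = 3.84503 − 3 ≈ 0.8450

0.8450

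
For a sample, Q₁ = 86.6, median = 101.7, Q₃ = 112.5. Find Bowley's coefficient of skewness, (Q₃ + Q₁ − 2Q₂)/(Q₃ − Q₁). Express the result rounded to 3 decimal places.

numerator: Q₃ + Q₁ − 2Q₂ = 112.5 + 86.6 − 2×101.7 = -4.3000
denominator: Q₃ − Q₁ = 112.5 − 86.6 = 25.9000
Bowley skewness = -4.3000 / 25.9000 ≈ -0.166

-0.166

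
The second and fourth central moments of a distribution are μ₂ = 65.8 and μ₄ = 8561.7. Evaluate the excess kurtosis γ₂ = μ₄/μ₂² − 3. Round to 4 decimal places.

μ₂² = 65.8² = 4329.64000
μ₄/μ₂² = 8561.7 / 4329.64000 = 1.97746
γ₂ = 1.97746 − 3 ≈ -1.0225

-1.0225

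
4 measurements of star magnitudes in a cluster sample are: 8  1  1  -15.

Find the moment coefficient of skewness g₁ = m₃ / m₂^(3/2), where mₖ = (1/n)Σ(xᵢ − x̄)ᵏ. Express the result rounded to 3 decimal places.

-0.743

x̄ = (8 + 1 + 1 - 15) / 4 = -1.2500
deviations (xᵢ − x̄): 9.2500, 2.2500, 2.2500, -13.7500
Σ(xᵢ − x̄)² = 284.7500 ⇒ m₂ = 284.7500/4 = 71.18750
Σ(xᵢ − x̄)³ = -1785.3750 ⇒ m₃ = -1785.3750/4 = -446.34375
m₂^(3/2) = 71.18750^(1.5) = 600.62805
g₁ = m₃ / m₂^(3/2) = -446.34375 / 600.62805 ≈ -0.743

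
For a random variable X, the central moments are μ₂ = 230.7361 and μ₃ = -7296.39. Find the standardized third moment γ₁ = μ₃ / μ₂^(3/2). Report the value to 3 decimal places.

σ = √μ₂ = √230.7361 = 15.19000
σ³ = μ₂^(3/2) = 3504.88136
γ₁ = μ₃/σ³ = -7296.39 / 3504.88136 ≈ -2.082

-2.082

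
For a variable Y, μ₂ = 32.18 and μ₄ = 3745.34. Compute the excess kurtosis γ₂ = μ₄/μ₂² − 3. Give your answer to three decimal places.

0.617

μ₂² = 32.18² = 1035.55240
μ₄/μ₂² = 3745.34 / 1035.55240 = 3.61676
γ₂ = 3.61676 − 3 ≈ 0.617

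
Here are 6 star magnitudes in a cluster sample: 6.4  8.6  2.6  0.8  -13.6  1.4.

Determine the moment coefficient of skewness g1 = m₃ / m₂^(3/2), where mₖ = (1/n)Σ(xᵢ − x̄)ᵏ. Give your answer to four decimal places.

-1.1815

x̄ = (6.4 + 8.6 + 2.6 + 0.8 - 13.6 + 1.4) / 6 = 1.0333
deviations (xᵢ − x̄): 5.3667, 7.5667, 1.5667, -0.2333, -14.6333, 0.3667
Σ(xᵢ − x̄)² = 302.8333 ⇒ m₂ = 302.8333/6 = 50.47222
Σ(xᵢ − x̄)³ = -2541.8276 ⇒ m₃ = -2541.8276/6 = -423.63793
m₂^(3/2) = 50.47222^(1.5) = 358.57387
g1 = m₃ / m₂^(3/2) = -423.63793 / 358.57387 ≈ -1.1815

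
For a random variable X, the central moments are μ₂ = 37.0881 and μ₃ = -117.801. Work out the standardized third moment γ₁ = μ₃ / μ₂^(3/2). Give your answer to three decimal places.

-0.522

σ = √μ₂ = √37.0881 = 6.09000
σ³ = μ₂^(3/2) = 225.86653
γ₁ = μ₃/σ³ = -117.801 / 225.86653 ≈ -0.522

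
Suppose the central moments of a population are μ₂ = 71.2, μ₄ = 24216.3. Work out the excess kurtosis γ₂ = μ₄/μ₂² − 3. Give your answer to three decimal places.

1.777

μ₂² = 71.2² = 5069.44000
μ₄/μ₂² = 24216.3 / 5069.44000 = 4.77692
γ₂ = 4.77692 − 3 ≈ 1.777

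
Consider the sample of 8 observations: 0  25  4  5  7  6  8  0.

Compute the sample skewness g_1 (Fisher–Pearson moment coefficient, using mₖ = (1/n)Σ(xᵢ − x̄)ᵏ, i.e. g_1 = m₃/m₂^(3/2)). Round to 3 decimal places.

x̄ = (0 + 25 + 4 + 5 + 7 + 6 + 8 + 0) / 8 = 6.8750
deviations (xᵢ − x̄): -6.8750, 18.1250, -2.8750, -1.8750, 0.1250, -0.8750, 1.1250, -6.8750
Σ(xᵢ − x̄)² = 436.8750 ⇒ m₂ = 436.8750/8 = 54.60938
Σ(xᵢ − x̄)³ = 5274.8438 ⇒ m₃ = 5274.8438/8 = 659.35547
m₂^(3/2) = 54.60938^(1.5) = 403.55321
g_1 = m₃ / m₂^(3/2) = 659.35547 / 403.55321 ≈ 1.634

1.634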